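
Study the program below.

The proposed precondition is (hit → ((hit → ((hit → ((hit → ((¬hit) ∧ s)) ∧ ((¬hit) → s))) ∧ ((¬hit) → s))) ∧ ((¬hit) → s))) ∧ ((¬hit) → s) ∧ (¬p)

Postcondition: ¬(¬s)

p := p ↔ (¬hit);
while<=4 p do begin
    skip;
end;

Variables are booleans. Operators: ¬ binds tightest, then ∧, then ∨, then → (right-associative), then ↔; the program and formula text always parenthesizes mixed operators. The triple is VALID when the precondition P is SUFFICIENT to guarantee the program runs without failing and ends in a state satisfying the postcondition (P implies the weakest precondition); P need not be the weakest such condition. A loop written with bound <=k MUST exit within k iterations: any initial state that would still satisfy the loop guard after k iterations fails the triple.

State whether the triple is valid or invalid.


Working backward. After the program, the postcondition ¬(¬s) must hold; in canonical form it is s.
Before the loop (bound <=4), unroll the exhaustion recursion (WP_0 = exit-now case; WP_j = one more guarded iteration, up to j = 4):
  WP_0: (¬p) ∧ s
  WP_1: (p → ((¬p) ∧ s)) ∧ ((¬p) → s)
  WP_2: (p → ((p → ((¬p) ∧ s)) ∧ ((¬p) → s))) ∧ ((¬p) → s)
  WP_3: (p → ((p → ((p → ((¬p) ∧ s)) ∧ ((¬p) → s))) ∧ ((¬p) → s))) ∧ ((¬p) → s)
  WP_4: (p → ((p → ((p → ((p → ((¬p) ∧ s)) ∧ ((¬p) → s))) ∧ ((¬p) → s))) ∧ ((¬p) → s))) ∧ ((¬p) → s)
So before the loop: (p → ((p → ((p → ((p → ((¬p) ∧ s)) ∧ ((¬p) → s))) ∧ ((¬p) → s))) ∧ ((¬p) → s))) ∧ ((¬p) → s)
Before p := p ↔ (¬hit): ((p ↔ (¬hit)) → (((p ↔ (¬hit)) → (((p ↔ (¬hit)) → (((p ↔ (¬hit)) → ((¬(p ↔ (¬hit))) ∧ s)) ∧ ((¬(p ↔ (¬hit))) → s))) ∧ ((¬(p ↔ (¬hit))) → s))) ∧ ((¬(p ↔ (¬hit))) → s))) ∧ ((¬(p ↔ (¬hit))) → s)
The weakest precondition is ((p ↔ (¬hit)) → (((p ↔ (¬hit)) → (((p ↔ (¬hit)) → (((p ↔ (¬hit)) → ((¬(p ↔ (¬hit))) ∧ s)) ∧ ((¬(p ↔ (¬hit))) → s))) ∧ ((¬(p ↔ (¬hit))) → s))) ∧ ((¬(p ↔ (¬hit))) → s))) ∧ ((¬(p ↔ (¬hit))) → s).
Check whether (hit → ((hit → ((hit → ((hit → ((¬hit) ∧ s)) ∧ ((¬hit) → s))) ∧ ((¬hit) → s))) ∧ ((¬hit) → s))) ∧ ((¬hit) → s) ∧ (¬p) implies it.
Every state satisfying the precondition satisfies the weakest precondition: the implication holds.
Answer: valid


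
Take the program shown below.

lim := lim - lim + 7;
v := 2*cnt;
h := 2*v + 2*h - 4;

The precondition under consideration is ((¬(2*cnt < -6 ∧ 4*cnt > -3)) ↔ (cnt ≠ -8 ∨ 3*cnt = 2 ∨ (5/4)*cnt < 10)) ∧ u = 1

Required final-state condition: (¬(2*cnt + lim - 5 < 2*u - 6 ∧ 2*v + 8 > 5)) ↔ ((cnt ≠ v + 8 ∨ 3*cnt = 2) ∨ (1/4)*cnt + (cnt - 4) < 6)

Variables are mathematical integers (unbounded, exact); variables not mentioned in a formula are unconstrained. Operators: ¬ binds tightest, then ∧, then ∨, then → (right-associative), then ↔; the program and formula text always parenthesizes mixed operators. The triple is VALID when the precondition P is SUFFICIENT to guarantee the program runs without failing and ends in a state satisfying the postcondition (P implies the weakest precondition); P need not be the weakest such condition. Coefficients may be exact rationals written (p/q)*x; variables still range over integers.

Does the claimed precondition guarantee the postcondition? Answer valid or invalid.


Working backward. After the program, the postcondition (¬(2*cnt + lim - 5 < 2*u - 6 ∧ 2*v + 8 > 5)) ↔ ((cnt ≠ v + 8 ∨ 3*cnt = 2) ∨ (1/4)*cnt + (cnt - 4) < 6) must hold; in canonical form it is (¬(2*cnt + lim < 2*u - 1 ∧ 2*v > -3)) ↔ (cnt ≠ v + 8 ∨ 3*cnt = 2 ∨ (5/4)*cnt < 10).
Before h := 2*v + 2*h - 4: (¬(2*cnt + lim < 2*u - 1 ∧ 2*v > -3)) ↔ (cnt ≠ v + 8 ∨ 3*cnt = 2 ∨ (5/4)*cnt < 10)
Before v := 2*cnt: (¬(2*cnt + lim < 2*u - 1 ∧ 4*cnt > -3)) ↔ (cnt ≠ -8 ∨ 3*cnt = 2 ∨ (5/4)*cnt < 10)
Before lim := lim - lim + 7: (¬(2*cnt < 2*u - 8 ∧ 4*cnt > -3)) ↔ (cnt ≠ -8 ∨ 3*cnt = 2 ∨ (5/4)*cnt < 10)
The weakest precondition is (¬(2*cnt < 2*u - 8 ∧ 4*cnt > -3)) ↔ (cnt ≠ -8 ∨ 3*cnt = 2 ∨ (5/4)*cnt < 10).
Check whether ((¬(2*cnt < -6 ∧ 4*cnt > -3)) ↔ (cnt ≠ -8 ∨ 3*cnt = 2 ∨ (5/4)*cnt < 10)) ∧ u = 1 implies it.
Every state satisfying the precondition satisfies the weakest precondition: the implication holds.
Answer: valid


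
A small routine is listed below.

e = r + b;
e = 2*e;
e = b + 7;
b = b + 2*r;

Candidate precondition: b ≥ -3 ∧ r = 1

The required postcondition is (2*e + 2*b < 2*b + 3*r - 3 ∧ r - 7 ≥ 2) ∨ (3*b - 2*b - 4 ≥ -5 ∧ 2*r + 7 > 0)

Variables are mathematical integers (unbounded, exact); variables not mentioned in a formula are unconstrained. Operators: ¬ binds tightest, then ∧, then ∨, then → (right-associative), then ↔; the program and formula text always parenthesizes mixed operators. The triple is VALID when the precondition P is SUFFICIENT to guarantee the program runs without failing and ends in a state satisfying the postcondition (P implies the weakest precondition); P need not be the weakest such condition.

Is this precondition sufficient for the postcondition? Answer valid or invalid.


Working backward. After the program, the postcondition (2*e + 2*b < 2*b + 3*r - 3 ∧ r - 7 ≥ 2) ∨ (3*b - 2*b - 4 ≥ -5 ∧ 2*r + 7 > 0) must hold; in canonical form it is (2*e < 3*r - 3 ∧ r ≥ 9) ∨ (b ≥ -1 ∧ 2*r > -7).
Before b := b + 2*r: (2*e < 3*r - 3 ∧ r ≥ 9) ∨ (b + 2*r ≥ -1 ∧ 2*r > -7)
Before e := b + 7: (2*b < 3*r - 17 ∧ r ≥ 9) ∨ (b + 2*r ≥ -1 ∧ 2*r > -7)
Before e := 2*e: (2*b < 3*r - 17 ∧ r ≥ 9) ∨ (b + 2*r ≥ -1 ∧ 2*r > -7)
Before e := r + b: (2*b < 3*r - 17 ∧ r ≥ 9) ∨ (b + 2*r ≥ -1 ∧ 2*r > -7)
The weakest precondition is (2*b < 3*r - 17 ∧ r ≥ 9) ∨ (b + 2*r ≥ -1 ∧ 2*r > -7).
Check whether b ≥ -3 ∧ r = 1 implies it.
Every state satisfying the precondition satisfies the weakest precondition: the implication holds.
Answer: valid


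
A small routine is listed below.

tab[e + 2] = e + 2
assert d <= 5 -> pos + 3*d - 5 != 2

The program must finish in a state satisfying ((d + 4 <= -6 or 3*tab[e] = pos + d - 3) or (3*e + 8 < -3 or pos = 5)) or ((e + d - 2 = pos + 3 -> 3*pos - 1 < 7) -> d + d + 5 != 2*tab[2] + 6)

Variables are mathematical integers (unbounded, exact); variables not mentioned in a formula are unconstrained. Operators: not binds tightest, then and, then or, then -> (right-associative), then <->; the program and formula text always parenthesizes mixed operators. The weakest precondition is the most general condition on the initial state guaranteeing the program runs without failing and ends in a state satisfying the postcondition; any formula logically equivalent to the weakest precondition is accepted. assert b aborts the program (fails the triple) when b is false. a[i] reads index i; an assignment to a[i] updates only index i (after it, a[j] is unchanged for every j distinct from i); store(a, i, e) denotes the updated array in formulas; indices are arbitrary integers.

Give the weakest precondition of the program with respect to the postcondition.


Working backward. After the program, the postcondition ((d + 4 <= -6 or 3*tab[e] = pos + d - 3) or (3*e + 8 < -3 or pos = 5)) or ((e + d - 2 = pos + 3 -> 3*pos - 1 < 7) -> d + d + 5 != 2*tab[2] + 6) must hold; in canonical form it is d <= -10 or 3*tab[e] = d + pos - 3 or 3*e < -11 or pos = 5 or ((d + e = pos + 5 -> 3*pos < 8) -> 2*d != 2*tab[2] + 1).
Before assert d <= 5 -> pos + 3*d - 5 != 2: (d <= 5 -> 3*d + pos != 7) and (d <= -10 or 3*tab[e] = d + pos - 3 or 3*e < -11 or pos = 5 or ((d + e = pos + 5 -> 3*pos < 8) -> 2*d != 2*tab[2] + 1))
Before tab[e + 2] := e + 2: (d <= 5 -> 3*d + pos != 7) and (d <= -10 or 3*store(tab, e + 2, e + 2)[e] = d + pos - 3 or 3*e < -11 or pos = 5 or ((d + e = pos + 5 -> 3*pos < 8) -> 2*d != 2*store(tab, e + 2, e + 2)[2] + 1))
Answer: WP = (d <= 5 -> 3*d + pos != 7) and (d <= -10 or 3*store(tab, e + 2, e + 2)[e] = d + pos - 3 or 3*e < -11 or pos = 5 or ((d + e = pos + 5 -> 3*pos < 8) -> 2*d != 2*store(tab, e + 2, e + 2)[2] + 1))


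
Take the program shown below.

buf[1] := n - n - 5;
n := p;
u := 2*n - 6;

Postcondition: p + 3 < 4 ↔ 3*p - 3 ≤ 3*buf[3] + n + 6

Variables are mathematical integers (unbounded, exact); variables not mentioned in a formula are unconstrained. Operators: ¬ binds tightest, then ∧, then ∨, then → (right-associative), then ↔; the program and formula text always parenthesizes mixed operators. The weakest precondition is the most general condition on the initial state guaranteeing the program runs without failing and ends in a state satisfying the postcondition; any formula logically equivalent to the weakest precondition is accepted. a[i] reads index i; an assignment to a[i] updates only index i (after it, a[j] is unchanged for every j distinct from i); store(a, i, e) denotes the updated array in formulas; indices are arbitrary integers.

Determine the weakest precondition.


Working backward. After the program, the postcondition p + 3 < 4 ↔ 3*p - 3 ≤ 3*buf[3] + n + 6 must hold; in canonical form it is p < 1 ↔ 3*p ≤ 3*buf[3] + n + 9.
Before u := 2*n - 6: p < 1 ↔ 3*p ≤ 3*buf[3] + n + 9
Before n := p: p < 1 ↔ 2*p ≤ 3*buf[3] + 9
Before buf[1] := n - n - 5: p < 1 ↔ 2*p ≤ 3*buf[3] + 9
Answer: WP = p < 1 ↔ 2*p ≤ 3*buf[3] + 9


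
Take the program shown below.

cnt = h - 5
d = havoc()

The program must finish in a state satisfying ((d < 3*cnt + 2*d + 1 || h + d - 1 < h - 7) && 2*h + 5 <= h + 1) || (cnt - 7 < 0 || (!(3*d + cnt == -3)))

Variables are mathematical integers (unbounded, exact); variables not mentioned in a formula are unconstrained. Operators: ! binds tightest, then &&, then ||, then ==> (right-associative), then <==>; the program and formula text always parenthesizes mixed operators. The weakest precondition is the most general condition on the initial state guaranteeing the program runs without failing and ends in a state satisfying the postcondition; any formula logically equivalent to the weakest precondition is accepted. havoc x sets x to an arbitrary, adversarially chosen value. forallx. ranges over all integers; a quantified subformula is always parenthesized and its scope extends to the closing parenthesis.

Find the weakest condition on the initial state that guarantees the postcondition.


Working backward. After the program, the postcondition ((d < 3*cnt + 2*d + 1 || h + d - 1 < h - 7) && 2*h + 5 <= h + 1) || (cnt - 7 < 0 || (!(3*d + cnt == -3))) must hold; in canonical form it is ((3*cnt + d > -1 || d < -6) && h <= -4) || cnt < 7 || (!(cnt + 3*d == -3)).
Before havoc d: forall d_1. (((3*cnt + d_1 > -1 || d_1 < -6) && h <= -4) || cnt < 7 || (!(cnt + 3*d_1 == -3)))
Before cnt := h - 5: forall d_1. (((d_1 + 3*h > 14 || d_1 < -6) && h <= -4) || h < 12 || (!(3*d_1 + h == 2)))
Answer: WP = forall d_1. (((d_1 + 3*h > 14 || d_1 < -6) && h <= -4) || h < 12 || (!(3*d_1 + h == 2)))


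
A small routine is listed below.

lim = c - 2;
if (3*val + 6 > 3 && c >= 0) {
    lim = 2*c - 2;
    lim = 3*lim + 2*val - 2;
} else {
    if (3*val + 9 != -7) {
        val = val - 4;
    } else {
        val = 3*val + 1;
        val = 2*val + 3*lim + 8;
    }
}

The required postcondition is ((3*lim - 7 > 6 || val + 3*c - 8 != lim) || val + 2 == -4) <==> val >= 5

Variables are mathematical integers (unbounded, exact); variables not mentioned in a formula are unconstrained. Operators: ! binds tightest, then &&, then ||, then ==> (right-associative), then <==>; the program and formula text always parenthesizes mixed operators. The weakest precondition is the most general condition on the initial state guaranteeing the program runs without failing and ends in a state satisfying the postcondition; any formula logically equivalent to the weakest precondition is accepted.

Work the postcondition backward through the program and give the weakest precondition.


Working backward. After the program, the postcondition ((3*lim - 7 > 6 || val + 3*c - 8 != lim) || val + 2 == -4) <==> val >= 5 must hold; in canonical form it is (3*lim > 13 || 3*c + val != lim + 8 || val == -6) <==> val >= 5.
Then branch requires (18*c + 6*val > 37 || 3*c + val != 0 || val == -6) <==> val >= 5; else branch requires (3*val != -16 ==> ((3*lim > 13 || 3*c + val != lim + 12 || val == -2) <==> val >= 9)) && ((!(3*val != -16)) ==> ((3*lim > 13 || 3*c + 2*lim + 6*val != -2 || 3*lim + 6*val == -16) <==> 3*lim + 6*val >= -5)).
Before the if: ((3*val > -3 && c >= 0) ==> ((18*c + 6*val > 37 || 3*c + val != 0 || val == -6) <==> val >= 5)) && ((!(3*val > -3 && c >= 0)) ==> ((3*val != -16 ==> ((3*lim > 13 || 3*c + val != lim + 12 || val == -2) <==> val >= 9)) && ((!(3*val != -16)) ==> ((3*lim > 13 || 3*c + 2*lim + 6*val != -2 || 3*lim + 6*val == -16) <==> 3*lim + 6*val >= -5))))
Before lim := c - 2: ((3*val > -3 && c >= 0) ==> ((18*c + 6*val > 37 || 3*c + val != 0 || val == -6) <==> val >= 5)) && ((!(3*val > -3 && c >= 0)) ==> ((3*val != -16 ==> ((3*c > 19 || 2*c + val != 10 || val == -2) <==> val >= 9)) && ((!(3*val != -16)) ==> ((3*c > 19 || 5*c + 6*val != 2 || 3*c + 6*val == -10) <==> 3*c + 6*val >= 1))))
Answer: WP = ((3*val > -3 && c >= 0) ==> ((18*c + 6*val > 37 || 3*c + val != 0 || val == -6) <==> val >= 5)) && ((!(3*val > -3 && c >= 0)) ==> ((3*val != -16 ==> ((3*c > 19 || 2*c + val != 10 || val == -2) <==> val >= 9)) && ((!(3*val != -16)) ==> ((3*c > 19 || 5*c + 6*val != 2 || 3*c + 6*val == -10) <==> 3*c + 6*val >= 1))))


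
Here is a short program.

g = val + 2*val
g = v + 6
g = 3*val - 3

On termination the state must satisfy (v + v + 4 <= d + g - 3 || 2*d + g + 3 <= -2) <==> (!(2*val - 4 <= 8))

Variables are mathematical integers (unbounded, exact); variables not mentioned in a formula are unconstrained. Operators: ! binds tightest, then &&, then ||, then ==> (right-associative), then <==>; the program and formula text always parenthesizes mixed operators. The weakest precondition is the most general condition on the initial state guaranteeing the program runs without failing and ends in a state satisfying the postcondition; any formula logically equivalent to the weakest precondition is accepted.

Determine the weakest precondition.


Working backward. After the program, the postcondition (v + v + 4 <= d + g - 3 || 2*d + g + 3 <= -2) <==> (!(2*val - 4 <= 8)) must hold; in canonical form it is (2*v <= d + g - 7 || 2*d + g <= -5) <==> (!(2*val <= 12)).
Before g := 3*val - 3: (2*v <= d + 3*val - 10 || 2*d + 3*val <= -2) <==> (!(2*val <= 12))
Before g := v + 6: (2*v <= d + 3*val - 10 || 2*d + 3*val <= -2) <==> (!(2*val <= 12))
Before g := val + 2*val: (2*v <= d + 3*val - 10 || 2*d + 3*val <= -2) <==> (!(2*val <= 12))
Answer: WP = (2*v <= d + 3*val - 10 || 2*d + 3*val <= -2) <==> (!(2*val <= 12))


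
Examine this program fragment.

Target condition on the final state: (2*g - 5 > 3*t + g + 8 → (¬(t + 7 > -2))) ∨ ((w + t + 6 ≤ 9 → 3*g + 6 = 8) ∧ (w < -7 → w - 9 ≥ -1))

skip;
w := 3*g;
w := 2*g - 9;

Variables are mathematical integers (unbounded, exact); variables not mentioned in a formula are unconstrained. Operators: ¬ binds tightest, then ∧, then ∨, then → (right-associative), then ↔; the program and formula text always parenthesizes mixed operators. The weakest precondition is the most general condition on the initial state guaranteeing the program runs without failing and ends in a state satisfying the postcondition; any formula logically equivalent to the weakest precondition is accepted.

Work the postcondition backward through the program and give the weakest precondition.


Working backward. After the program, the postcondition (2*g - 5 > 3*t + g + 8 → (¬(t + 7 > -2))) ∨ ((w + t + 6 ≤ 9 → 3*g + 6 = 8) ∧ (w < -7 → w - 9 ≥ -1)) must hold; in canonical form it is (g > 3*t + 13 → (¬(t > -9))) ∨ ((t + w ≤ 3 → 3*g = 2) ∧ (w < -7 → w ≥ 8)).
Before w := 2*g - 9: (g > 3*t + 13 → (¬(t > -9))) ∨ ((2*g + t ≤ 12 → 3*g = 2) ∧ (2*g < 2 → 2*g ≥ 17))
Before w := 3*g: (g > 3*t + 13 → (¬(t > -9))) ∨ ((2*g + t ≤ 12 → 3*g = 2) ∧ (2*g < 2 → 2*g ≥ 17))
Before skip: (g > 3*t + 13 → (¬(t > -9))) ∨ ((2*g + t ≤ 12 → 3*g = 2) ∧ (2*g < 2 → 2*g ≥ 17))
Answer: WP = (g > 3*t + 13 → (¬(t > -9))) ∨ ((2*g + t ≤ 12 → 3*g = 2) ∧ (2*g < 2 → 2*g ≥ 17))


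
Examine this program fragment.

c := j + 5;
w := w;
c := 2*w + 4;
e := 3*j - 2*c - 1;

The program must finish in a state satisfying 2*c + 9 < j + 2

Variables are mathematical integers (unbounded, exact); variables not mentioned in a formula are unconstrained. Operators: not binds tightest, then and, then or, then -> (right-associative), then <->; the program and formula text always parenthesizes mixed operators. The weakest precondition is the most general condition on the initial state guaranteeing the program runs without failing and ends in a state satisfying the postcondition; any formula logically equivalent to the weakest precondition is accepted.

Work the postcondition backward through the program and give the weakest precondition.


Working backward. After the program, the postcondition 2*c + 9 < j + 2 must hold; in canonical form it is 2*c < j - 7.
Before e := 3*j - 2*c - 1: 2*c < j - 7
Before c := 2*w + 4: 4*w < j - 15
Before w := w: 4*w < j - 15
Before c := j + 5: 4*w < j - 15
Answer: WP = 4*w < j - 15


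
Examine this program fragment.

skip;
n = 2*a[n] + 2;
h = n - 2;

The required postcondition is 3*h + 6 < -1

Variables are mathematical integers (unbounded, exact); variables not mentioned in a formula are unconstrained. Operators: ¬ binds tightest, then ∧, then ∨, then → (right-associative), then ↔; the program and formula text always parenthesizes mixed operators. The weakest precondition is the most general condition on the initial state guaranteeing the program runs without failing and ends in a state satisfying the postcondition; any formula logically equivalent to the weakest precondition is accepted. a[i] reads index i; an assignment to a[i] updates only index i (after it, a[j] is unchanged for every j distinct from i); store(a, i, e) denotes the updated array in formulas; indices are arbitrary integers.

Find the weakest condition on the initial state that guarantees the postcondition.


Working backward. After the program, the postcondition 3*h + 6 < -1 must hold; in canonical form it is 3*h < -7.
Before h := n - 2: 3*n < -1
Before n := 2*a[n] + 2: 6*a[n] < -7
Before skip: 6*a[n] < -7
Answer: WP = 6*a[n] < -7


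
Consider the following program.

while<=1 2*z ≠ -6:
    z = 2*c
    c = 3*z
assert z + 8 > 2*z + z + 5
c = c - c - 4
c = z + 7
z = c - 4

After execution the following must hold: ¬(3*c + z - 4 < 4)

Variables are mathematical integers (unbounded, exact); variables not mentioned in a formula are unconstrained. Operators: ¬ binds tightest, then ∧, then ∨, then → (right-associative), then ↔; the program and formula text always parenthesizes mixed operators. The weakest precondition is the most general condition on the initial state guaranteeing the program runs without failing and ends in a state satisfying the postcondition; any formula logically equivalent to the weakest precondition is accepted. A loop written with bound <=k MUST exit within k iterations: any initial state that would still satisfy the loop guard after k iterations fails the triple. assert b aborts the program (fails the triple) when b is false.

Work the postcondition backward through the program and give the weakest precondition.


Working backward. After the program, the postcondition ¬(3*c + z - 4 < 4) must hold; in canonical form it is ¬(3*c + z < 8).
Before z := c - 4: ¬(4*c < 12)
Before c := z + 7: ¬(4*z < -16)
Before c := c - c - 4: ¬(4*z < -16)
Before assert z + 8 > 2*z + z + 5: 2*z < 3 ∧ (¬(4*z < -16))
Before the loop (bound <=1), unroll the exhaustion recursion (WP_0 = exit-now case; WP_j = one more guarded iteration, up to j = 1):
  WP_0: (¬(2*z ≠ -6)) ∧ 2*z < 3 ∧ (¬(4*z < -16))
  WP_1: (2*z ≠ -6 → ((¬(4*c ≠ -6)) ∧ 4*c < 3 ∧ (¬(8*c < -16)))) ∧ ((¬(2*z ≠ -6)) → (2*z < 3 ∧ (¬(4*z < -16))))
So before the loop: (2*z ≠ -6 → ((¬(4*c ≠ -6)) ∧ 4*c < 3 ∧ (¬(8*c < -16)))) ∧ ((¬(2*z ≠ -6)) → (2*z < 3 ∧ (¬(4*z < -16))))
Answer: WP = (2*z ≠ -6 → ((¬(4*c ≠ -6)) ∧ 4*c < 3 ∧ (¬(8*c < -16)))) ∧ ((¬(2*z ≠ -6)) → (2*z < 3 ∧ (¬(4*z < -16))))


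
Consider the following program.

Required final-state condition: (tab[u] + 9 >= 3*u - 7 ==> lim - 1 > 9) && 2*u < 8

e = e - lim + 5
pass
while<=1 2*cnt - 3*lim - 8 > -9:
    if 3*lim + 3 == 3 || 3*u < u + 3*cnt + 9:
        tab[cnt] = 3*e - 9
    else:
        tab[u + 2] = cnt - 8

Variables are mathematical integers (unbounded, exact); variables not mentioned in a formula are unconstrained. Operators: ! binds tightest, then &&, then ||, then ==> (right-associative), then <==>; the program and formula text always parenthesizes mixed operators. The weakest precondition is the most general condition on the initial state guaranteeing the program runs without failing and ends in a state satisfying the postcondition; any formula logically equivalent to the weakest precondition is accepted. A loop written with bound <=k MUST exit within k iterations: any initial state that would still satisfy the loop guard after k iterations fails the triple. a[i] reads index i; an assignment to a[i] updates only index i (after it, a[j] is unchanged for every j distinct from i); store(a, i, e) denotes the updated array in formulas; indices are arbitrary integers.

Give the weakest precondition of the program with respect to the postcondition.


Working backward. After the program, the postcondition (tab[u] + 9 >= 3*u - 7 ==> lim - 1 > 9) && 2*u < 8 must hold; in canonical form it is (tab[u] >= 3*u - 16 ==> lim > 10) && 2*u < 8.
Before the loop (bound <=1), unroll the exhaustion recursion (WP_0 = exit-now case; WP_j = one more guarded iteration, up to j = 1):
  WP_0: (!(2*cnt > 3*lim - 1)) && (tab[u] >= 3*u - 16 ==> lim > 10) && 2*u < 8
  WP_1: (2*cnt > 3*lim - 1 ==> (((3*lim == 0 || 2*u < 3*cnt + 9) ==> ((!(2*cnt > 3*lim - 1)) && (store(tab, cnt, 3*e - 9)[u] >= 3*u - 16 ==> lim > 10) && 2*u < 8)) && ((!(3*lim == 0 || 2*u < 3*cnt + 9)) ==> ((!(2*cnt > 3*lim - 1)) && (store(tab, u + 2, cnt - 8)[u] >= 3*u - 16 ==> lim > 10) && 2*u < 8)))) && ((!(2*cnt > 3*lim - 1)) ==> ((tab[u] >= 3*u - 16 ==> lim > 10) && 2*u < 8))
So before the loop: (2*cnt > 3*lim - 1 ==> (((3*lim == 0 || 2*u < 3*cnt + 9) ==> ((!(2*cnt > 3*lim - 1)) && (store(tab, cnt, 3*e - 9)[u] >= 3*u - 16 ==> lim > 10) && 2*u < 8)) && ((!(3*lim == 0 || 2*u < 3*cnt + 9)) ==> ((!(2*cnt > 3*lim - 1)) && (store(tab, u + 2, cnt - 8)[u] >= 3*u - 16 ==> lim > 10) && 2*u < 8)))) && ((!(2*cnt > 3*lim - 1)) ==> ((tab[u] >= 3*u - 16 ==> lim > 10) && 2*u < 8))
Before skip: (2*cnt > 3*lim - 1 ==> (((3*lim == 0 || 2*u < 3*cnt + 9) ==> ((!(2*cnt > 3*lim - 1)) && (store(tab, cnt, 3*e - 9)[u] >= 3*u - 16 ==> lim > 10) && 2*u < 8)) && ((!(3*lim == 0 || 2*u < 3*cnt + 9)) ==> ((!(2*cnt > 3*lim - 1)) && (store(tab, u + 2, cnt - 8)[u] >= 3*u - 16 ==> lim > 10) && 2*u < 8)))) && ((!(2*cnt > 3*lim - 1)) ==> ((tab[u] >= 3*u - 16 ==> lim > 10) && 2*u < 8))
Before e := e - lim + 5: (2*cnt > 3*lim - 1 ==> (((3*lim == 0 || 2*u < 3*cnt + 9) ==> ((!(2*cnt > 3*lim - 1)) && (store(tab, cnt, 3*e - 3*lim + 6)[u] >= 3*u - 16 ==> lim > 10) && 2*u < 8)) && ((!(3*lim == 0 || 2*u < 3*cnt + 9)) ==> ((!(2*cnt > 3*lim - 1)) && (store(tab, u + 2, cnt - 8)[u] >= 3*u - 16 ==> lim > 10) && 2*u < 8)))) && ((!(2*cnt > 3*lim - 1)) ==> ((tab[u] >= 3*u - 16 ==> lim > 10) && 2*u < 8))
Answer: WP = (2*cnt > 3*lim - 1 ==> (((3*lim == 0 || 2*u < 3*cnt + 9) ==> ((!(2*cnt > 3*lim - 1)) && (store(tab, cnt, 3*e - 3*lim + 6)[u] >= 3*u - 16 ==> lim > 10) && 2*u < 8)) && ((!(3*lim == 0 || 2*u < 3*cnt + 9)) ==> ((!(2*cnt > 3*lim - 1)) && (store(tab, u + 2, cnt - 8)[u] >= 3*u - 16 ==> lim > 10) && 2*u < 8)))) && ((!(2*cnt > 3*lim - 1)) ==> ((tab[u] >= 3*u - 16 ==> lim > 10) && 2*u < 8))


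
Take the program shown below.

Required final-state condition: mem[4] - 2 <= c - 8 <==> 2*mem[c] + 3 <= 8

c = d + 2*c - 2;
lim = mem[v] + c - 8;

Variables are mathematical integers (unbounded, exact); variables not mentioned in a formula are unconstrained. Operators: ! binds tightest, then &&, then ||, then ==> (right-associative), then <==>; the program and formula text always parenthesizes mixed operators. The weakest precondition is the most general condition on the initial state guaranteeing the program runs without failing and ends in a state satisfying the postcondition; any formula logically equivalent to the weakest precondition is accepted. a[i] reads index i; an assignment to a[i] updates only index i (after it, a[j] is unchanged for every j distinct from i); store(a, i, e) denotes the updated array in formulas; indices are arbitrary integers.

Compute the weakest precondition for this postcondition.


Working backward. After the program, the postcondition mem[4] - 2 <= c - 8 <==> 2*mem[c] + 3 <= 8 must hold; in canonical form it is mem[4] <= c - 6 <==> 2*mem[c] <= 5.
Before lim := mem[v] + c - 8: mem[4] <= c - 6 <==> 2*mem[c] <= 5
Before c := d + 2*c - 2: mem[4] <= 2*c + d - 8 <==> 2*mem[2*c + d - 2] <= 5
Answer: WP = mem[4] <= 2*c + d - 8 <==> 2*mem[2*c + d - 2] <= 5


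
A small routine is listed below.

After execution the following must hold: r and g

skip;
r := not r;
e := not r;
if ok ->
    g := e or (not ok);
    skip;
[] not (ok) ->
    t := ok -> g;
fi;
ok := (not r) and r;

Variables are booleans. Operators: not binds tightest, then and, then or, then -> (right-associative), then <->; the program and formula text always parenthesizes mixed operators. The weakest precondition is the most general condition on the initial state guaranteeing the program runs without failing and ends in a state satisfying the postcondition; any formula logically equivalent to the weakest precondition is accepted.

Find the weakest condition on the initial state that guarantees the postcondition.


Working backward. After the program, r and g must hold.
Before ok := (not r) and r: r and g
Then branch requires r and (e or (not ok)); else branch requires r and g.
Before the if: (ok -> (r and (e or (not ok)))) and ((not ok) -> (r and g))
Before e := not r: (ok -> (r and ((not r) or (not ok)))) and ((not ok) -> (r and g))
Before r := not r: (ok -> ((not r) and (r or (not ok)))) and ((not ok) -> ((not r) and g))
Before skip: (ok -> ((not r) and (r or (not ok)))) and ((not ok) -> ((not r) and g))
Answer: WP = (ok -> ((not r) and (r or (not ok)))) and ((not ok) -> ((not r) and g))


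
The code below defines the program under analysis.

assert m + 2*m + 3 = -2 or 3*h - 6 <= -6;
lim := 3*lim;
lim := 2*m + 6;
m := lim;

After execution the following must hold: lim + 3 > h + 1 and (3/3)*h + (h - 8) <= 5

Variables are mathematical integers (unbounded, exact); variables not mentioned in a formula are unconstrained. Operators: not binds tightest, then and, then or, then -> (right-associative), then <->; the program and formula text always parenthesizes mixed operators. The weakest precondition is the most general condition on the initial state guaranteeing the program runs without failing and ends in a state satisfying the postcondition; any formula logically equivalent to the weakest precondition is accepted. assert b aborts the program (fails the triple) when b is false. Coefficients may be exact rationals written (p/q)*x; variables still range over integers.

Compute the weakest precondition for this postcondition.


Working backward. After the program, the postcondition lim + 3 > h + 1 and (3/3)*h + (h - 8) <= 5 must hold; in canonical form it is lim > h - 2 and 2*h <= 13.
Before m := lim: lim > h - 2 and 2*h <= 13
Before lim := 2*m + 6: 2*m > h - 8 and 2*h <= 13
Before lim := 3*lim: 2*m > h - 8 and 2*h <= 13
Before assert m + 2*m + 3 = -2 or 3*h - 6 <= -6: (3*m = -5 or 3*h <= 0) and 2*m > h - 8 and 2*h <= 13
Answer: WP = (3*m = -5 or 3*h <= 0) and 2*m > h - 8 and 2*h <= 13


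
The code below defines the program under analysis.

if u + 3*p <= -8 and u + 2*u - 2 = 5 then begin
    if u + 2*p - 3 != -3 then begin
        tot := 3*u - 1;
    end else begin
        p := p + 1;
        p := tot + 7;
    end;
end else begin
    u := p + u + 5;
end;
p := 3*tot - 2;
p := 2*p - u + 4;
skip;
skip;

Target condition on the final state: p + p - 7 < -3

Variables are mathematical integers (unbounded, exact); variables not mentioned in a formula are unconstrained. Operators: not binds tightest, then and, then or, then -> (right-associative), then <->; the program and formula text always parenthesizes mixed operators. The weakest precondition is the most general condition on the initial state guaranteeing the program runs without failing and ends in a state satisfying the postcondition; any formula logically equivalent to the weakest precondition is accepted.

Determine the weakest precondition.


Working backward. After the program, the postcondition p + p - 7 < -3 must hold; in canonical form it is 2*p < 4.
Before skip: 2*p < 4
Before skip: 2*p < 4
Before p := 2*p - u + 4: 4*p < 2*u - 4
Before p := 3*tot - 2: 12*tot < 2*u + 4
Then branch requires (2*p + u != 0 -> 34*u < 16) and ((not (2*p + u != 0)) -> 12*tot < 2*u + 4); else branch requires 12*tot < 2*p + 2*u + 14.
Before the if: ((3*p + u <= -8 and 3*u = 7) -> ((2*p + u != 0 -> 34*u < 16) and ((not (2*p + u != 0)) -> 12*tot < 2*u + 4))) and ((not (3*p + u <= -8 and 3*u = 7)) -> 12*tot < 2*p + 2*u + 14)
Answer: WP = ((3*p + u <= -8 and 3*u = 7) -> ((2*p + u != 0 -> 34*u < 16) and ((not (2*p + u != 0)) -> 12*tot < 2*u + 4))) and ((not (3*p + u <= -8 and 3*u = 7)) -> 12*tot < 2*p + 2*u + 14)


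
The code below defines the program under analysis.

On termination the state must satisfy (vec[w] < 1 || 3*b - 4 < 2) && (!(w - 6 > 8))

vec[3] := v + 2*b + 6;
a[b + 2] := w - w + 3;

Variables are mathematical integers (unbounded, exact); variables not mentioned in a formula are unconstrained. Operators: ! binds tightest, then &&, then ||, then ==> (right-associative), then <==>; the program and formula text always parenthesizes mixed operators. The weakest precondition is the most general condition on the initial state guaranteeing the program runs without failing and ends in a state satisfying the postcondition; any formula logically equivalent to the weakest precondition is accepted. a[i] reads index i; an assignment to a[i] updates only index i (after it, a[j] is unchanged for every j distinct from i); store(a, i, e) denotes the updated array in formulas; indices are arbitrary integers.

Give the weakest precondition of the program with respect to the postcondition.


Working backward. After the program, the postcondition (vec[w] < 1 || 3*b - 4 < 2) && (!(w - 6 > 8)) must hold; in canonical form it is (vec[w] < 1 || 3*b < 6) && (!(w > 14)).
Before a[b + 2] := w - w + 3: (vec[w] < 1 || 3*b < 6) && (!(w > 14))
Before vec[3] := v + 2*b + 6: (store(vec, 3, 2*b + v + 6)[w] < 1 || 3*b < 6) && (!(w > 14))
Answer: WP = (store(vec, 3, 2*b + v + 6)[w] < 1 || 3*b < 6) && (!(w > 14))


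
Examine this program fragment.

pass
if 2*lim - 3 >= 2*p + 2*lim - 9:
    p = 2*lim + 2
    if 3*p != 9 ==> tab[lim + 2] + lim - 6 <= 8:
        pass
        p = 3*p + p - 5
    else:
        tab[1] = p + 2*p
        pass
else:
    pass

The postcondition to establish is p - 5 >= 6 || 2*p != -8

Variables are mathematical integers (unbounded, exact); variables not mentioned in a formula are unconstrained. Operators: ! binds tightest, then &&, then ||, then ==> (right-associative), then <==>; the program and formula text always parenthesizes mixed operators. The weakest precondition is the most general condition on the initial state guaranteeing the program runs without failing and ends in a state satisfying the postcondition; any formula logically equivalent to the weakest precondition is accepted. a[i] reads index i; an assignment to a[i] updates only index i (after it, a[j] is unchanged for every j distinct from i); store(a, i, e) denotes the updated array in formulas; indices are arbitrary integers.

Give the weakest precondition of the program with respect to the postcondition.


Working backward. After the program, the postcondition p - 5 >= 6 || 2*p != -8 must hold; in canonical form it is p >= 11 || 2*p != -8.
Then branch requires ((6*lim != 3 ==> tab[lim + 2] + lim <= 14) ==> (8*lim >= 8 || 16*lim != -14)) && ((!(6*lim != 3 ==> tab[lim + 2] + lim <= 14)) ==> (2*lim >= 9 || 4*lim != -12)); else branch requires p >= 11 || 2*p != -8.
Before the if: (2*p <= 6 ==> (((6*lim != 3 ==> tab[lim + 2] + lim <= 14) ==> (8*lim >= 8 || 16*lim != -14)) && ((!(6*lim != 3 ==> tab[lim + 2] + lim <= 14)) ==> (2*lim >= 9 || 4*lim != -12)))) && ((!(2*p <= 6)) ==> (p >= 11 || 2*p != -8))
Before skip: (2*p <= 6 ==> (((6*lim != 3 ==> tab[lim + 2] + lim <= 14) ==> (8*lim >= 8 || 16*lim != -14)) && ((!(6*lim != 3 ==> tab[lim + 2] + lim <= 14)) ==> (2*lim >= 9 || 4*lim != -12)))) && ((!(2*p <= 6)) ==> (p >= 11 || 2*p != -8))
Answer: WP = (2*p <= 6 ==> (((6*lim != 3 ==> tab[lim + 2] + lim <= 14) ==> (8*lim >= 8 || 16*lim != -14)) && ((!(6*lim != 3 ==> tab[lim + 2] + lim <= 14)) ==> (2*lim >= 9 || 4*lim != -12)))) && ((!(2*p <= 6)) ==> (p >= 11 || 2*p != -8))


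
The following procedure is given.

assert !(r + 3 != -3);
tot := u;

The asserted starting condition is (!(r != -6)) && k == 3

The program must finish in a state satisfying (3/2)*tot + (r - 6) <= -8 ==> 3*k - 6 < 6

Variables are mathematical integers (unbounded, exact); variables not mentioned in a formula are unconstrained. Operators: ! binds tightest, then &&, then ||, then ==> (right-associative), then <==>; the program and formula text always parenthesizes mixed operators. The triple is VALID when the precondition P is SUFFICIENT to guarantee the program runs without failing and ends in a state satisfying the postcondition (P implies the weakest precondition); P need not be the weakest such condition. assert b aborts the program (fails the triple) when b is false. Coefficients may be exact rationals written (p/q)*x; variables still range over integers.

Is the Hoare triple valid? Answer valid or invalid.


Working backward. After the program, the postcondition (3/2)*tot + (r - 6) <= -8 ==> 3*k - 6 < 6 must hold; in canonical form it is r + (3/2)*tot <= -2 ==> 3*k < 12.
Before tot := u: r + (3/2)*u <= -2 ==> 3*k < 12
Before assert !(r + 3 != -3): (!(r != -6)) && (r + (3/2)*u <= -2 ==> 3*k < 12)
The weakest precondition is (!(r != -6)) && (r + (3/2)*u <= -2 ==> 3*k < 12).
Check whether (!(r != -6)) && k == 3 implies it.
Every state satisfying the precondition satisfies the weakest precondition: the implication holds.
Answer: valid


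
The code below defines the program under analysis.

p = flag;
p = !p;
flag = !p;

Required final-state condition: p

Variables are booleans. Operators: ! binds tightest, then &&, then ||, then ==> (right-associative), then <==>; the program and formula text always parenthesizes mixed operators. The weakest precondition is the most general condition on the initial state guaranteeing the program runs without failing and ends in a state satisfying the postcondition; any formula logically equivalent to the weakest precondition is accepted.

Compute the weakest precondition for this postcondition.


Working backward. After the program, p must hold.
Before flag := !p: p
Before p := !p: !p
Before p := flag: !flag
Answer: WP = !flag


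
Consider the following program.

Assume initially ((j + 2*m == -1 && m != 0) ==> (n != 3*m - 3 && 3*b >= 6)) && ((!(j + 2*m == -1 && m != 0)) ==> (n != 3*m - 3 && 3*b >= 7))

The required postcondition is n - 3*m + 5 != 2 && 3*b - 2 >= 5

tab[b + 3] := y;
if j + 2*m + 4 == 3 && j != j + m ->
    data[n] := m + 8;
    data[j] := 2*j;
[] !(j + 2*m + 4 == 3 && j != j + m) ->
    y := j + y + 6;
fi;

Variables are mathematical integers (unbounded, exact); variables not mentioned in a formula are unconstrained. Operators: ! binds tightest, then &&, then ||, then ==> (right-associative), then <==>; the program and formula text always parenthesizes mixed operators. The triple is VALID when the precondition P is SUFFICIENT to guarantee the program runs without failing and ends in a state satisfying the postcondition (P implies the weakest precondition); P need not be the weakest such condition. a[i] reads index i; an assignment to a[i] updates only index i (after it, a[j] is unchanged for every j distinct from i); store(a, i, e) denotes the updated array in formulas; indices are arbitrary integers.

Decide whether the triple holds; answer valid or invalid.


Working backward. After the program, the postcondition n - 3*m + 5 != 2 && 3*b - 2 >= 5 must hold; in canonical form it is n != 3*m - 3 && 3*b >= 7.
Then branch requires n != 3*m - 3 && 3*b >= 7; else branch requires n != 3*m - 3 && 3*b >= 7.
Before the if: ((j + 2*m == -1 && m != 0) ==> (n != 3*m - 3 && 3*b >= 7)) && ((!(j + 2*m == -1 && m != 0)) ==> (n != 3*m - 3 && 3*b >= 7))
Before tab[b + 3] := y: ((j + 2*m == -1 && m != 0) ==> (n != 3*m - 3 && 3*b >= 7)) && ((!(j + 2*m == -1 && m != 0)) ==> (n != 3*m - 3 && 3*b >= 7))
The weakest precondition is ((j + 2*m == -1 && m != 0) ==> (n != 3*m - 3 && 3*b >= 7)) && ((!(j + 2*m == -1 && m != 0)) ==> (n != 3*m - 3 && 3*b >= 7)).
Check whether ((j + 2*m == -1 && m != 0) ==> (n != 3*m - 3 && 3*b >= 6)) && ((!(j + 2*m == -1 && m != 0)) ==> (n != 3*m - 3 && 3*b >= 7)) implies it.
Countermodel: at the initial state b = 2, j = -3, m = 1, n = 1, the precondition holds but the weakest precondition fails.
Answer: invalid


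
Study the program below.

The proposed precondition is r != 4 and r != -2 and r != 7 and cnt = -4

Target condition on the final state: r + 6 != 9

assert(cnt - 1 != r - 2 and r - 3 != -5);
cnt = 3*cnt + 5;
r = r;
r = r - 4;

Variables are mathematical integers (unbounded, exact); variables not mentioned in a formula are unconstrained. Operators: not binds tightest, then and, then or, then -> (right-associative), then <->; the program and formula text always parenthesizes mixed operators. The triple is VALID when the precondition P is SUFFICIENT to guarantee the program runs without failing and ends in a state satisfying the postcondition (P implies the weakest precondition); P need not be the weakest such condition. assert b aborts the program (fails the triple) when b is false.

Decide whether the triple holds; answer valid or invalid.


Working backward. After the program, the postcondition r + 6 != 9 must hold; in canonical form it is r != 3.
Before r := r - 4: r != 7
Before r := r: r != 7
Before cnt := 3*cnt + 5: r != 7
Before assert cnt - 1 != r - 2 and r - 3 != -5: cnt != r - 1 and r != -2 and r != 7
The weakest precondition is cnt != r - 1 and r != -2 and r != 7.
Check whether r != 4 and r != -2 and r != 7 and cnt = -4 implies it.
Countermodel: at the initial state cnt = -4, r = -3, the precondition holds but the weakest precondition fails.
Answer: invalid


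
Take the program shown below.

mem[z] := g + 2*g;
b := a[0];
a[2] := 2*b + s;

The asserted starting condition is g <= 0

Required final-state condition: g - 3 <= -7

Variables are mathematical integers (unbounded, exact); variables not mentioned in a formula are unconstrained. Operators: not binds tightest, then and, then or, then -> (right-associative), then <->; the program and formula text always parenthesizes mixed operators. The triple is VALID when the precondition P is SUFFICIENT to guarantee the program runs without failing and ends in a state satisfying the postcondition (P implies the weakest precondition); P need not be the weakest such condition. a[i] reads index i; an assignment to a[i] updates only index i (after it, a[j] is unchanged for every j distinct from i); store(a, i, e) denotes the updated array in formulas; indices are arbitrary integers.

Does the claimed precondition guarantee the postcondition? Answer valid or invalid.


Working backward. After the program, the postcondition g - 3 <= -7 must hold; in canonical form it is g <= -4.
Before a[2] := 2*b + s: g <= -4
Before b := a[0]: g <= -4
Before mem[z] := g + 2*g: g <= -4
The weakest precondition is g <= -4.
Check whether g <= 0 implies it.
Countermodel: at the initial state g = -3, the precondition holds but the weakest precondition fails.
Answer: invalid
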